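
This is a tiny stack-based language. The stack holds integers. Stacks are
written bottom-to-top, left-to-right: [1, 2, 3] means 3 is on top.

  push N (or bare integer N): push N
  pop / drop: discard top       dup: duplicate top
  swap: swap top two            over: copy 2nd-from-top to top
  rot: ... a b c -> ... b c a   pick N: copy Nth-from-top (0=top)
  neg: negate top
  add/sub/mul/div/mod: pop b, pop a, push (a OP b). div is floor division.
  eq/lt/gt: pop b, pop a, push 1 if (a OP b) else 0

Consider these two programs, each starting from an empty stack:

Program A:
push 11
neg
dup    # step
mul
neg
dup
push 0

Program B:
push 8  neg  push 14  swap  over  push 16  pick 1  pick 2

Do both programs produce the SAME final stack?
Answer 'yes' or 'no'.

Answer: no

Derivation:
Program A trace:
  After 'push 11': [11]
  After 'neg': [-11]
  After 'dup': [-11, -11]
  After 'mul': [121]
  After 'neg': [-121]
  After 'dup': [-121, -121]
  After 'push 0': [-121, -121, 0]
Program A final stack: [-121, -121, 0]

Program B trace:
  After 'push 8': [8]
  After 'neg': [-8]
  After 'push 14': [-8, 14]
  After 'swap': [14, -8]
  After 'over': [14, -8, 14]
  After 'push 16': [14, -8, 14, 16]
  After 'pick 1': [14, -8, 14, 16, 14]
  After 'pick 2': [14, -8, 14, 16, 14, 14]
Program B final stack: [14, -8, 14, 16, 14, 14]
Same: no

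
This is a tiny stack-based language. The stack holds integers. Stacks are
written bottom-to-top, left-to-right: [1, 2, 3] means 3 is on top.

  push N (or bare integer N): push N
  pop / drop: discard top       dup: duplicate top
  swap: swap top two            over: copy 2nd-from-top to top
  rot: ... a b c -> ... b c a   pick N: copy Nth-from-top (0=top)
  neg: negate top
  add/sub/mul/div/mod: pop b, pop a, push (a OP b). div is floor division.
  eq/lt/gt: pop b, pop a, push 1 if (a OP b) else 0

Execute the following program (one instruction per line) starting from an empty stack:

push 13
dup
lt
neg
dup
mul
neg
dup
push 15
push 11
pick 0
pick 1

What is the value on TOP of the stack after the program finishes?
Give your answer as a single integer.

After 'push 13': [13]
After 'dup': [13, 13]
After 'lt': [0]
After 'neg': [0]
After 'dup': [0, 0]
After 'mul': [0]
After 'neg': [0]
After 'dup': [0, 0]
After 'push 15': [0, 0, 15]
After 'push 11': [0, 0, 15, 11]
After 'pick 0': [0, 0, 15, 11, 11]
After 'pick 1': [0, 0, 15, 11, 11, 11]

Answer: 11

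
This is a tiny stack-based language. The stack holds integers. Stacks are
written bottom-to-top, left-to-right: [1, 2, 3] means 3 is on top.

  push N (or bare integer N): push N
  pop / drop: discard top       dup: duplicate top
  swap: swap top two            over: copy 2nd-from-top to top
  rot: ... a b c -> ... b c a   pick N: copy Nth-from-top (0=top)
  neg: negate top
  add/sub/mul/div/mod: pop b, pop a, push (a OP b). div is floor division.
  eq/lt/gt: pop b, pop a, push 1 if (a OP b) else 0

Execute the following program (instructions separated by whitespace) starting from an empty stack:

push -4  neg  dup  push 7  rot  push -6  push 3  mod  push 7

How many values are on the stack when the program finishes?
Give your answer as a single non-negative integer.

After 'push -4': stack = [-4] (depth 1)
After 'neg': stack = [4] (depth 1)
After 'dup': stack = [4, 4] (depth 2)
After 'push 7': stack = [4, 4, 7] (depth 3)
After 'rot': stack = [4, 7, 4] (depth 3)
After 'push -6': stack = [4, 7, 4, -6] (depth 4)
After 'push 3': stack = [4, 7, 4, -6, 3] (depth 5)
After 'mod': stack = [4, 7, 4, 0] (depth 4)
After 'push 7': stack = [4, 7, 4, 0, 7] (depth 5)

Answer: 5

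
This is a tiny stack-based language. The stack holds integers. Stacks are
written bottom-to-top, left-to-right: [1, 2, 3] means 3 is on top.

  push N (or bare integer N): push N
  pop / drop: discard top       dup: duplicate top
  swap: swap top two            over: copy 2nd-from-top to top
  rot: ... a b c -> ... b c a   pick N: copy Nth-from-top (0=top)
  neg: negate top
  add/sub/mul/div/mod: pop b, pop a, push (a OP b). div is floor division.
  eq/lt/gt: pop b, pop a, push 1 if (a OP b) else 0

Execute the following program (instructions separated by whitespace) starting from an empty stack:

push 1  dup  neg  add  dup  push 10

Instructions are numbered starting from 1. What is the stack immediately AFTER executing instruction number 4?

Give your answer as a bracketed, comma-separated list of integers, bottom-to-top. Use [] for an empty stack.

Answer: [0]

Derivation:
Step 1 ('push 1'): [1]
Step 2 ('dup'): [1, 1]
Step 3 ('neg'): [1, -1]
Step 4 ('add'): [0]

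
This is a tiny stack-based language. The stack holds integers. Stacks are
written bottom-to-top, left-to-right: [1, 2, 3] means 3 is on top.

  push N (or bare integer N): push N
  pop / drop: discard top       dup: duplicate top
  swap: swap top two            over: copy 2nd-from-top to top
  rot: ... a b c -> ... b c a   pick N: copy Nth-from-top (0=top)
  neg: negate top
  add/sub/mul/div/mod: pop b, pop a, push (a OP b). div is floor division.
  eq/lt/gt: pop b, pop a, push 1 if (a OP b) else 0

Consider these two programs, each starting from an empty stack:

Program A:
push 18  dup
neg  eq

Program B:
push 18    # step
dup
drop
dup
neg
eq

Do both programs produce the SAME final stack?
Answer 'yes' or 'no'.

Answer: yes

Derivation:
Program A trace:
  After 'push 18': [18]
  After 'dup': [18, 18]
  After 'neg': [18, -18]
  After 'eq': [0]
Program A final stack: [0]

Program B trace:
  After 'push 18': [18]
  After 'dup': [18, 18]
  After 'drop': [18]
  After 'dup': [18, 18]
  After 'neg': [18, -18]
  After 'eq': [0]
Program B final stack: [0]
Same: yes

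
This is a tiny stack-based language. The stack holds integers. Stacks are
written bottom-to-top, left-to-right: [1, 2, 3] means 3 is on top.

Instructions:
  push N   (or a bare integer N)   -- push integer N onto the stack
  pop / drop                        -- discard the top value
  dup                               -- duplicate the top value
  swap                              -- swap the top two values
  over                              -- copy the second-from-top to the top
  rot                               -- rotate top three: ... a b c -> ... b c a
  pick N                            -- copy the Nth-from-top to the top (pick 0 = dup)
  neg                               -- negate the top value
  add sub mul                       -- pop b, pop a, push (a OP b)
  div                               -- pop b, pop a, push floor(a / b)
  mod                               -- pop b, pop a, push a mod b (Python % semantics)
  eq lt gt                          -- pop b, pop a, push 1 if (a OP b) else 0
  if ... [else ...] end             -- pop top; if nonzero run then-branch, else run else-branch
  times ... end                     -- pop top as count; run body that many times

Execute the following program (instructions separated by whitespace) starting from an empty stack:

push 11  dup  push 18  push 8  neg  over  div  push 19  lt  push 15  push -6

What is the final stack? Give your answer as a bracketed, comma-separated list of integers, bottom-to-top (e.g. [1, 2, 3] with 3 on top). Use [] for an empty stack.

After 'push 11': [11]
After 'dup': [11, 11]
After 'push 18': [11, 11, 18]
After 'push 8': [11, 11, 18, 8]
After 'neg': [11, 11, 18, -8]
After 'over': [11, 11, 18, -8, 18]
After 'div': [11, 11, 18, -1]
After 'push 19': [11, 11, 18, -1, 19]
After 'lt': [11, 11, 18, 1]
After 'push 15': [11, 11, 18, 1, 15]
After 'push -6': [11, 11, 18, 1, 15, -6]

Answer: [11, 11, 18, 1, 15, -6]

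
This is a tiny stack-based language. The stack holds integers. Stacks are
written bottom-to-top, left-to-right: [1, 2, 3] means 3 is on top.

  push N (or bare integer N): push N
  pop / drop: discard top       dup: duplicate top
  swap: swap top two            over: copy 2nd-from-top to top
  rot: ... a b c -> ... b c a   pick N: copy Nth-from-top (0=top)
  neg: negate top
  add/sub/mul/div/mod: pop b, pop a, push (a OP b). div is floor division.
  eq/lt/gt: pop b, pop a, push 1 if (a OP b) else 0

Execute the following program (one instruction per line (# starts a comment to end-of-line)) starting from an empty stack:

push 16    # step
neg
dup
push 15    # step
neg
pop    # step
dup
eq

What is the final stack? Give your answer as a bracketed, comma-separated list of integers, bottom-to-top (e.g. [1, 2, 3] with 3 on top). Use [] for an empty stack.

After 'push 16': [16]
After 'neg': [-16]
After 'dup': [-16, -16]
After 'push 15': [-16, -16, 15]
After 'neg': [-16, -16, -15]
After 'pop': [-16, -16]
After 'dup': [-16, -16, -16]
After 'eq': [-16, 1]

Answer: [-16, 1]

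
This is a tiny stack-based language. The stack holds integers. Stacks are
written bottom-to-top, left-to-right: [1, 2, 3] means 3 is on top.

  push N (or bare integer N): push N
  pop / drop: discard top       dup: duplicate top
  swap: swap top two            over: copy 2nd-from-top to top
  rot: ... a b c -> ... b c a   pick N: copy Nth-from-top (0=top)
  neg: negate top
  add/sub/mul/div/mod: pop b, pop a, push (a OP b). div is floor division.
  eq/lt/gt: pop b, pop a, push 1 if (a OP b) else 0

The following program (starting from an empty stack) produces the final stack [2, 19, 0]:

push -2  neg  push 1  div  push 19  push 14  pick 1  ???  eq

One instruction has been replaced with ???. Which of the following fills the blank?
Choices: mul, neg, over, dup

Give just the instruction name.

Answer: neg

Derivation:
Stack before ???: [2, 19, 14, 19]
Stack after ???:  [2, 19, 14, -19]
Checking each choice:
  mul: produces [2, 0]
  neg: MATCH
  over: produces [2, 19, 14, 0]
  dup: produces [2, 19, 14, 1]


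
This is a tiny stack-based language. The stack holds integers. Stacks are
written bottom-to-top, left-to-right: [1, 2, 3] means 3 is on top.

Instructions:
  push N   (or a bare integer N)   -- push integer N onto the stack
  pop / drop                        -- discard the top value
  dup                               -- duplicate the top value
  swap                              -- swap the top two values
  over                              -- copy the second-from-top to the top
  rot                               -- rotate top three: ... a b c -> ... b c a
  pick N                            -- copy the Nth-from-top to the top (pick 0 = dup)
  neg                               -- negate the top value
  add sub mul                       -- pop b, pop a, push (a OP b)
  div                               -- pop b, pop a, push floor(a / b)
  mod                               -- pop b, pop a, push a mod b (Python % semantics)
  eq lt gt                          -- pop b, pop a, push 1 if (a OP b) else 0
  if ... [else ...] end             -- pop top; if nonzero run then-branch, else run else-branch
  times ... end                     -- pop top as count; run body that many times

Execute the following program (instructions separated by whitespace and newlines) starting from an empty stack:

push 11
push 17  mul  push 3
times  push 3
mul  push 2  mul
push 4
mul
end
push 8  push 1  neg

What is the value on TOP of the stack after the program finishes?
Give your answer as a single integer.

After 'push 11': [11]
After 'push 17': [11, 17]
After 'mul': [187]
After 'push 3': [187, 3]
After 'times': [187]
After 'push 3': [187, 3]
After 'mul': [561]
After 'push 2': [561, 2]
After 'mul': [1122]
After 'push 4': [1122, 4]
  ...
After 'mul': [107712]
After 'push 3': [107712, 3]
After 'mul': [323136]
After 'push 2': [323136, 2]
After 'mul': [646272]
After 'push 4': [646272, 4]
After 'mul': [2585088]
After 'push 8': [2585088, 8]
After 'push 1': [2585088, 8, 1]
After 'neg': [2585088, 8, -1]

Answer: -1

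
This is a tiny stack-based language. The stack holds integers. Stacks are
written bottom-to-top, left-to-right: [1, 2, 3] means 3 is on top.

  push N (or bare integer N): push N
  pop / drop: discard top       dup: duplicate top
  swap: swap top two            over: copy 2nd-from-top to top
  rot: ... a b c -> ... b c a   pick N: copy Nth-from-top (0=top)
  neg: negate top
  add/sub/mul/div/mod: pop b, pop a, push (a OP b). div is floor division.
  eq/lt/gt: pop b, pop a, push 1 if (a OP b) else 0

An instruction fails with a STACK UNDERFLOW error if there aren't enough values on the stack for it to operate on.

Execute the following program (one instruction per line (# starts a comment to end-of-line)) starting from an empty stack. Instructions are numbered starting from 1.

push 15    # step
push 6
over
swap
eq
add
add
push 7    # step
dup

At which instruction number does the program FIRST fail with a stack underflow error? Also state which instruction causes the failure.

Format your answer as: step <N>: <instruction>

Step 1 ('push 15'): stack = [15], depth = 1
Step 2 ('push 6'): stack = [15, 6], depth = 2
Step 3 ('over'): stack = [15, 6, 15], depth = 3
Step 4 ('swap'): stack = [15, 15, 6], depth = 3
Step 5 ('eq'): stack = [15, 0], depth = 2
Step 6 ('add'): stack = [15], depth = 1
Step 7 ('add'): needs 2 value(s) but depth is 1 — STACK UNDERFLOW

Answer: step 7: add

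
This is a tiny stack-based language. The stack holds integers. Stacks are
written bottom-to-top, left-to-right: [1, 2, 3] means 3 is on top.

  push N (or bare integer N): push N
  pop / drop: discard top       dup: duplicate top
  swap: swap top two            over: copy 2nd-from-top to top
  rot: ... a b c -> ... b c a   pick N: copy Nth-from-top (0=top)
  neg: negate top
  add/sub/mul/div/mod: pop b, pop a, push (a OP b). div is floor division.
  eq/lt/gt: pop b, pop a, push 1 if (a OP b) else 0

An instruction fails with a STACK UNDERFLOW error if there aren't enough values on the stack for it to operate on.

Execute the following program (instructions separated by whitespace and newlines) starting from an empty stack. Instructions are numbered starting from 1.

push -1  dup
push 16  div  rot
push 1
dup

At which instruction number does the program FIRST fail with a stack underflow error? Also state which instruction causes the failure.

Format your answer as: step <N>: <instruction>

Step 1 ('push -1'): stack = [-1], depth = 1
Step 2 ('dup'): stack = [-1, -1], depth = 2
Step 3 ('push 16'): stack = [-1, -1, 16], depth = 3
Step 4 ('div'): stack = [-1, -1], depth = 2
Step 5 ('rot'): needs 3 value(s) but depth is 2 — STACK UNDERFLOW

Answer: step 5: rot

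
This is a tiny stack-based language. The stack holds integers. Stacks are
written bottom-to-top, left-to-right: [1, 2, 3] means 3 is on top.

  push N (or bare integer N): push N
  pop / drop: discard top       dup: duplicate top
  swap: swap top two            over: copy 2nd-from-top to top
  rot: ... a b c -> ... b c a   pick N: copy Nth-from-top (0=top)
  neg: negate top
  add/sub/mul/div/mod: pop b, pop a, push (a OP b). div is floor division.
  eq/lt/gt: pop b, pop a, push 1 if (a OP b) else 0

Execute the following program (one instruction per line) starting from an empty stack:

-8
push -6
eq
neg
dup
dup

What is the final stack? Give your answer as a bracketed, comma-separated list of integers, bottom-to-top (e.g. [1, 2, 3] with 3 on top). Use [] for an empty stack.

After 'push -8': [-8]
After 'push -6': [-8, -6]
After 'eq': [0]
After 'neg': [0]
After 'dup': [0, 0]
After 'dup': [0, 0, 0]

Answer: [0, 0, 0]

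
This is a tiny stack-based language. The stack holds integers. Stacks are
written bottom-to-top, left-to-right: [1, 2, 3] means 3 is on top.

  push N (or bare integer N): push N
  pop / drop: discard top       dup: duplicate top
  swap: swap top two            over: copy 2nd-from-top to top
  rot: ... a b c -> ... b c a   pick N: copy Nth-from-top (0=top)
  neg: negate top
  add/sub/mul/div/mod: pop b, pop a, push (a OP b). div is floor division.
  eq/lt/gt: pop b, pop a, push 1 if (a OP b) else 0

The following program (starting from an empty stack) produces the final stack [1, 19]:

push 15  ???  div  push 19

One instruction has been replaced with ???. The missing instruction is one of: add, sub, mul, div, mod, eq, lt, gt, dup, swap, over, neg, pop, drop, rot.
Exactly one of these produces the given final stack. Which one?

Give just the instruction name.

Stack before ???: [15]
Stack after ???:  [15, 15]
The instruction that transforms [15] -> [15, 15] is: dup

Answer: dup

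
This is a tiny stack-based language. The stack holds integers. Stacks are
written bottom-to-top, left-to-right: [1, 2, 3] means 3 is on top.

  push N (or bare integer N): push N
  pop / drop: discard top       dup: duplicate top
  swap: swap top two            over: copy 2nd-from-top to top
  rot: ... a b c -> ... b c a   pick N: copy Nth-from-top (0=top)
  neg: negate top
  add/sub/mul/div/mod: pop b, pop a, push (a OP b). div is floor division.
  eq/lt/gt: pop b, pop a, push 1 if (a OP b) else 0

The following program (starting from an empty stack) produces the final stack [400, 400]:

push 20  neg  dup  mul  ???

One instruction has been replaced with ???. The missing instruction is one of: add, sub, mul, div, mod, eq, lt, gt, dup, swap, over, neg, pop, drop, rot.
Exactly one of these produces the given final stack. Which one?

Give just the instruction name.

Answer: dup

Derivation:
Stack before ???: [400]
Stack after ???:  [400, 400]
The instruction that transforms [400] -> [400, 400] is: dup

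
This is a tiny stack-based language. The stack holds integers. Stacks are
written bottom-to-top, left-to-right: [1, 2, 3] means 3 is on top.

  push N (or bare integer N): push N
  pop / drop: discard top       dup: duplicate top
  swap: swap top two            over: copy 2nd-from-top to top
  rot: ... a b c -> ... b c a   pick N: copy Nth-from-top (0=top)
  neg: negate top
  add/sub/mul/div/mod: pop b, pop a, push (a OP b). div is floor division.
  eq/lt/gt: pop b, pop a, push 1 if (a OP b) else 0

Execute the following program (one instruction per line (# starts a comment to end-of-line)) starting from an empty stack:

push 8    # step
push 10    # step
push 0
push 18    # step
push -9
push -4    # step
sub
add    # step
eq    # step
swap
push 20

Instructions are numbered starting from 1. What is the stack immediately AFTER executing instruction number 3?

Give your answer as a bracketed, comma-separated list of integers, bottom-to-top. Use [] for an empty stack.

Answer: [8, 10, 0]

Derivation:
Step 1 ('push 8'): [8]
Step 2 ('push 10'): [8, 10]
Step 3 ('push 0'): [8, 10, 0]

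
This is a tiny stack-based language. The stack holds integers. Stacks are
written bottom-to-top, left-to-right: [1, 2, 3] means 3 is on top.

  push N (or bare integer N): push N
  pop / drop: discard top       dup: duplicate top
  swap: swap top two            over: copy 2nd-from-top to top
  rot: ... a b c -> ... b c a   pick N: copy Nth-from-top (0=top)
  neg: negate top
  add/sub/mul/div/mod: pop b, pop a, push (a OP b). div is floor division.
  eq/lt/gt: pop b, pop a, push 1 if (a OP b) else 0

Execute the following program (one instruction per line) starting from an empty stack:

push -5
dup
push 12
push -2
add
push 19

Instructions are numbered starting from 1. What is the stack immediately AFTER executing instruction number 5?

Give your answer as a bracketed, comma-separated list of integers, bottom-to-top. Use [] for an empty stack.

Answer: [-5, -5, 10]

Derivation:
Step 1 ('push -5'): [-5]
Step 2 ('dup'): [-5, -5]
Step 3 ('push 12'): [-5, -5, 12]
Step 4 ('push -2'): [-5, -5, 12, -2]
Step 5 ('add'): [-5, -5, 10]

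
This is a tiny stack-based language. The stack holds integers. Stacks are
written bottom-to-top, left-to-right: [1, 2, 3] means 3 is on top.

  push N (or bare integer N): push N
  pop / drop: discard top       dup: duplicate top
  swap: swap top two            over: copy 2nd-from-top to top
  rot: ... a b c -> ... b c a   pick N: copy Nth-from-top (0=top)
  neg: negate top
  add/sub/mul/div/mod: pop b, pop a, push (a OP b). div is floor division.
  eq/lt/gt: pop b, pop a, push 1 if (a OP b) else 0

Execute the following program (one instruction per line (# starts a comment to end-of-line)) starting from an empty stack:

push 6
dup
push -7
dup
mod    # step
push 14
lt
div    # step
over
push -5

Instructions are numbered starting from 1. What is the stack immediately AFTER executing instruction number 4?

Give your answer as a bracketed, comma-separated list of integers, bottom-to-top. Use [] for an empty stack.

Answer: [6, 6, -7, -7]

Derivation:
Step 1 ('push 6'): [6]
Step 2 ('dup'): [6, 6]
Step 3 ('push -7'): [6, 6, -7]
Step 4 ('dup'): [6, 6, -7, -7]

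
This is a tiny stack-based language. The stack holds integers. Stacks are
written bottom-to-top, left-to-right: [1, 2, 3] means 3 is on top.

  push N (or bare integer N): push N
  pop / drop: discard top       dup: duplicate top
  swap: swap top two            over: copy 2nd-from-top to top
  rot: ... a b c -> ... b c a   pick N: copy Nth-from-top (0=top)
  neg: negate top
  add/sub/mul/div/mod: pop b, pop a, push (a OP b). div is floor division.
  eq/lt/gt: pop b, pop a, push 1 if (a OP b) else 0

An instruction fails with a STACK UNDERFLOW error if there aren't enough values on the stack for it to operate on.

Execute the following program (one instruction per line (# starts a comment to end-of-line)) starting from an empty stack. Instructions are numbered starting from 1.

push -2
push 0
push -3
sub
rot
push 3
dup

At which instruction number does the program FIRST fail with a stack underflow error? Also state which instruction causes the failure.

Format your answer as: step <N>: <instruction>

Answer: step 5: rot

Derivation:
Step 1 ('push -2'): stack = [-2], depth = 1
Step 2 ('push 0'): stack = [-2, 0], depth = 2
Step 3 ('push -3'): stack = [-2, 0, -3], depth = 3
Step 4 ('sub'): stack = [-2, 3], depth = 2
Step 5 ('rot'): needs 3 value(s) but depth is 2 — STACK UNDERFLOW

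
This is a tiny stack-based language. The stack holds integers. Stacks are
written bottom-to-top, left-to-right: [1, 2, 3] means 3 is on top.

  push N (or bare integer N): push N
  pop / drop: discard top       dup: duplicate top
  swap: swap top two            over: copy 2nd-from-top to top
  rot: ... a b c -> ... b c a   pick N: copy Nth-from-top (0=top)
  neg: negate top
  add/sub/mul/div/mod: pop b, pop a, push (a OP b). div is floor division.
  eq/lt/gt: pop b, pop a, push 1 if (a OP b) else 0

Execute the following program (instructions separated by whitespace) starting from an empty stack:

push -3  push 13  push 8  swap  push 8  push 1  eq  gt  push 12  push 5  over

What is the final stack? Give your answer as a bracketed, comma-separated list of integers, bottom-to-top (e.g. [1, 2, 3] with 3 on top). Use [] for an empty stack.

After 'push -3': [-3]
After 'push 13': [-3, 13]
After 'push 8': [-3, 13, 8]
After 'swap': [-3, 8, 13]
After 'push 8': [-3, 8, 13, 8]
After 'push 1': [-3, 8, 13, 8, 1]
After 'eq': [-3, 8, 13, 0]
After 'gt': [-3, 8, 1]
After 'push 12': [-3, 8, 1, 12]
After 'push 5': [-3, 8, 1, 12, 5]
After 'over': [-3, 8, 1, 12, 5, 12]

Answer: [-3, 8, 1, 12, 5, 12]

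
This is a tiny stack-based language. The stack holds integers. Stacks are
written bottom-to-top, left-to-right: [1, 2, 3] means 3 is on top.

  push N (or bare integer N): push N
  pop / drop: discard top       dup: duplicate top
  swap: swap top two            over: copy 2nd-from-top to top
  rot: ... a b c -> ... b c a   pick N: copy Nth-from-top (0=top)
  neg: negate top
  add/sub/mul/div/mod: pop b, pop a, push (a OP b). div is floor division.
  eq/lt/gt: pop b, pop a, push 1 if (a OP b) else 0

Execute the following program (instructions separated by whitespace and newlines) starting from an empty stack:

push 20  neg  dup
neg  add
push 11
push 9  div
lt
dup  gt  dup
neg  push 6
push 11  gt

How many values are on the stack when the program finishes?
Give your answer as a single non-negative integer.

Answer: 3

Derivation:
After 'push 20': stack = [20] (depth 1)
After 'neg': stack = [-20] (depth 1)
After 'dup': stack = [-20, -20] (depth 2)
After 'neg': stack = [-20, 20] (depth 2)
After 'add': stack = [0] (depth 1)
After 'push 11': stack = [0, 11] (depth 2)
After 'push 9': stack = [0, 11, 9] (depth 3)
After 'div': stack = [0, 1] (depth 2)
After 'lt': stack = [1] (depth 1)
After 'dup': stack = [1, 1] (depth 2)
After 'gt': stack = [0] (depth 1)
After 'dup': stack = [0, 0] (depth 2)
After 'neg': stack = [0, 0] (depth 2)
After 'push 6': stack = [0, 0, 6] (depth 3)
After 'push 11': stack = [0, 0, 6, 11] (depth 4)
After 'gt': stack = [0, 0, 0] (depth 3)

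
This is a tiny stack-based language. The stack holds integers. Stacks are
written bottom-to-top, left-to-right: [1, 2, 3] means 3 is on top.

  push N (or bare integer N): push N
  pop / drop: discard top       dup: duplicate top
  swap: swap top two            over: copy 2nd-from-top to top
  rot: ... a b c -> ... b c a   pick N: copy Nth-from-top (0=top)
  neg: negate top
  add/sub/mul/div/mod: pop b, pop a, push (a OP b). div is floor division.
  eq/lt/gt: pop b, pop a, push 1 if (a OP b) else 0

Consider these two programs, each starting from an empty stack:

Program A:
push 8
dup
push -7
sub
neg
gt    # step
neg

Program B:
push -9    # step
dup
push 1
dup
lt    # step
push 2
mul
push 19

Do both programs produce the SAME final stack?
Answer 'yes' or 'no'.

Answer: no

Derivation:
Program A trace:
  After 'push 8': [8]
  After 'dup': [8, 8]
  After 'push -7': [8, 8, -7]
  After 'sub': [8, 15]
  After 'neg': [8, -15]
  After 'gt': [1]
  After 'neg': [-1]
Program A final stack: [-1]

Program B trace:
  After 'push -9': [-9]
  After 'dup': [-9, -9]
  After 'push 1': [-9, -9, 1]
  After 'dup': [-9, -9, 1, 1]
  After 'lt': [-9, -9, 0]
  After 'push 2': [-9, -9, 0, 2]
  After 'mul': [-9, -9, 0]
  After 'push 19': [-9, -9, 0, 19]
Program B final stack: [-9, -9, 0, 19]
Same: no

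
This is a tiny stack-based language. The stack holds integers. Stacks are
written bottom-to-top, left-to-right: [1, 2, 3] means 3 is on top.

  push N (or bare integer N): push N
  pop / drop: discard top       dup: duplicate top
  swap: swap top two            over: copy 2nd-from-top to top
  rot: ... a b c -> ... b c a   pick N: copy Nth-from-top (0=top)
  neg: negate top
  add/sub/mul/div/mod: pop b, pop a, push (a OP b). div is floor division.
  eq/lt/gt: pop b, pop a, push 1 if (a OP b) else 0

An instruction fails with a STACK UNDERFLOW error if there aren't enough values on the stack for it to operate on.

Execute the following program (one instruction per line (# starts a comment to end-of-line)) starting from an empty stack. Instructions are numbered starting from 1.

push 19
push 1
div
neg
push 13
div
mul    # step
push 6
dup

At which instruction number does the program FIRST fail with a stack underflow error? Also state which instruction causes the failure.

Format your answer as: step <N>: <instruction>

Step 1 ('push 19'): stack = [19], depth = 1
Step 2 ('push 1'): stack = [19, 1], depth = 2
Step 3 ('div'): stack = [19], depth = 1
Step 4 ('neg'): stack = [-19], depth = 1
Step 5 ('push 13'): stack = [-19, 13], depth = 2
Step 6 ('div'): stack = [-2], depth = 1
Step 7 ('mul'): needs 2 value(s) but depth is 1 — STACK UNDERFLOW

Answer: step 7: mul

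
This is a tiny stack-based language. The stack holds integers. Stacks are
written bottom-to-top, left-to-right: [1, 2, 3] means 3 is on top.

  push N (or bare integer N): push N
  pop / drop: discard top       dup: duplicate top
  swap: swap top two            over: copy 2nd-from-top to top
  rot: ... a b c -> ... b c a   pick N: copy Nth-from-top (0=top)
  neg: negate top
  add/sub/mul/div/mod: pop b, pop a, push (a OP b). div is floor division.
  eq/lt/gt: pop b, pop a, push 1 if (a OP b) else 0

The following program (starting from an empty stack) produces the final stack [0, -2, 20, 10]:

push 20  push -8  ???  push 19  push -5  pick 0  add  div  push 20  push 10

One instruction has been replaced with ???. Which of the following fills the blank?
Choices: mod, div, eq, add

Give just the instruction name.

Stack before ???: [20, -8]
Stack after ???:  [0]
Checking each choice:
  mod: produces [-4, -2, 20, 10]
  div: produces [-3, -2, 20, 10]
  eq: MATCH
  add: produces [12, -2, 20, 10]


Answer: eq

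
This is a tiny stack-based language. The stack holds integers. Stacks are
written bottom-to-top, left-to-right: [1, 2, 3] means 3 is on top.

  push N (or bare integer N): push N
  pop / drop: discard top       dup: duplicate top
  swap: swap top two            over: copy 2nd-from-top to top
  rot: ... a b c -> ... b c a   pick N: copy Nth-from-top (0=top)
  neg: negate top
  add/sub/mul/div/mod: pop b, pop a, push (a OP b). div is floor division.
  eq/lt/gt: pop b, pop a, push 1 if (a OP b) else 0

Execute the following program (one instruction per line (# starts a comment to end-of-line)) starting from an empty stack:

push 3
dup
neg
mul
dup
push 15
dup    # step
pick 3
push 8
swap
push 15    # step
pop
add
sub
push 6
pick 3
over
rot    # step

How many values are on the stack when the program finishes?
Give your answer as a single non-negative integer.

Answer: 7

Derivation:
After 'push 3': stack = [3] (depth 1)
After 'dup': stack = [3, 3] (depth 2)
After 'neg': stack = [3, -3] (depth 2)
After 'mul': stack = [-9] (depth 1)
After 'dup': stack = [-9, -9] (depth 2)
After 'push 15': stack = [-9, -9, 15] (depth 3)
After 'dup': stack = [-9, -9, 15, 15] (depth 4)
After 'pick 3': stack = [-9, -9, 15, 15, -9] (depth 5)
After 'push 8': stack = [-9, -9, 15, 15, -9, 8] (depth 6)
After 'swap': stack = [-9, -9, 15, 15, 8, -9] (depth 6)
After 'push 15': stack = [-9, -9, 15, 15, 8, -9, 15] (depth 7)
After 'pop': stack = [-9, -9, 15, 15, 8, -9] (depth 6)
After 'add': stack = [-9, -9, 15, 15, -1] (depth 5)
After 'sub': stack = [-9, -9, 15, 16] (depth 4)
After 'push 6': stack = [-9, -9, 15, 16, 6] (depth 5)
After 'pick 3': stack = [-9, -9, 15, 16, 6, -9] (depth 6)
After 'over': stack = [-9, -9, 15, 16, 6, -9, 6] (depth 7)
After 'rot': stack = [-9, -9, 15, 16, -9, 6, 6] (depth 7)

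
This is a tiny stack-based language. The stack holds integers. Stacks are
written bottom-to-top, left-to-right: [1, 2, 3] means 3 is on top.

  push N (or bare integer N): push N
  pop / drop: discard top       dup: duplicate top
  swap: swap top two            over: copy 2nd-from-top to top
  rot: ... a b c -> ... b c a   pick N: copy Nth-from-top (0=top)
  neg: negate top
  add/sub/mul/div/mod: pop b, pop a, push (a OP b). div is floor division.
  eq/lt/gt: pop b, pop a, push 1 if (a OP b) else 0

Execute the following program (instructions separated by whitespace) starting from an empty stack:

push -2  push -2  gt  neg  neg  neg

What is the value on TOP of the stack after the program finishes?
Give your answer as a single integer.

Answer: 0

Derivation:
After 'push -2': [-2]
After 'push -2': [-2, -2]
After 'gt': [0]
After 'neg': [0]
After 'neg': [0]
After 'neg': [0]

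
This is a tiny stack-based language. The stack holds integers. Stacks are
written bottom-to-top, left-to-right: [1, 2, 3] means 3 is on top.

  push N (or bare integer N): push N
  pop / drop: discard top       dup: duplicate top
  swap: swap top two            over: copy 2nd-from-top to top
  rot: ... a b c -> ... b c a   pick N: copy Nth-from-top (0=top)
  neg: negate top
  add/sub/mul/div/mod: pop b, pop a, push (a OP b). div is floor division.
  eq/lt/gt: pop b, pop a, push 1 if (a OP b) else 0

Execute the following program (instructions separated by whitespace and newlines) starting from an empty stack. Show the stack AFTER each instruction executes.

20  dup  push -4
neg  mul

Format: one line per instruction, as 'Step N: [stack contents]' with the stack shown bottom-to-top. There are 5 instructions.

Step 1: [20]
Step 2: [20, 20]
Step 3: [20, 20, -4]
Step 4: [20, 20, 4]
Step 5: [20, 80]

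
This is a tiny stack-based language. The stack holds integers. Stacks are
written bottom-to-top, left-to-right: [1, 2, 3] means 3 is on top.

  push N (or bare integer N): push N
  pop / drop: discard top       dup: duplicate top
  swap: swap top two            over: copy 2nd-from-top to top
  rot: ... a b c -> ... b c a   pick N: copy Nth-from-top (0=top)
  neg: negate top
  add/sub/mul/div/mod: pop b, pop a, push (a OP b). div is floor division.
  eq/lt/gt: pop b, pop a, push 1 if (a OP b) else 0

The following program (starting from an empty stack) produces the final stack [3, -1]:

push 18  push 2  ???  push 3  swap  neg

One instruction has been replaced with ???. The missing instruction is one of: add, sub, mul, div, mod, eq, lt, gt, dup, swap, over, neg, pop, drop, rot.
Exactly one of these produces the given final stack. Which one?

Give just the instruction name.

Stack before ???: [18, 2]
Stack after ???:  [1]
The instruction that transforms [18, 2] -> [1] is: gt

Answer: gt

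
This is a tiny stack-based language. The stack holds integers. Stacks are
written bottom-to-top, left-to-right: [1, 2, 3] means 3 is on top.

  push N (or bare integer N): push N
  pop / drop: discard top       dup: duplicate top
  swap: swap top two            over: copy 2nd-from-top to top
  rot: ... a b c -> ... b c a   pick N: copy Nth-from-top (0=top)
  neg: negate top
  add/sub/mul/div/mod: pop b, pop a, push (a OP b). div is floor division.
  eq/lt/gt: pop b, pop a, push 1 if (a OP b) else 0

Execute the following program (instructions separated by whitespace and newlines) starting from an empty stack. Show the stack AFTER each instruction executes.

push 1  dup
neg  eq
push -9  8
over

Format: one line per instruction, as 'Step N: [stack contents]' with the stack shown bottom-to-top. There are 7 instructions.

Step 1: [1]
Step 2: [1, 1]
Step 3: [1, -1]
Step 4: [0]
Step 5: [0, -9]
Step 6: [0, -9, 8]
Step 7: [0, -9, 8, -9]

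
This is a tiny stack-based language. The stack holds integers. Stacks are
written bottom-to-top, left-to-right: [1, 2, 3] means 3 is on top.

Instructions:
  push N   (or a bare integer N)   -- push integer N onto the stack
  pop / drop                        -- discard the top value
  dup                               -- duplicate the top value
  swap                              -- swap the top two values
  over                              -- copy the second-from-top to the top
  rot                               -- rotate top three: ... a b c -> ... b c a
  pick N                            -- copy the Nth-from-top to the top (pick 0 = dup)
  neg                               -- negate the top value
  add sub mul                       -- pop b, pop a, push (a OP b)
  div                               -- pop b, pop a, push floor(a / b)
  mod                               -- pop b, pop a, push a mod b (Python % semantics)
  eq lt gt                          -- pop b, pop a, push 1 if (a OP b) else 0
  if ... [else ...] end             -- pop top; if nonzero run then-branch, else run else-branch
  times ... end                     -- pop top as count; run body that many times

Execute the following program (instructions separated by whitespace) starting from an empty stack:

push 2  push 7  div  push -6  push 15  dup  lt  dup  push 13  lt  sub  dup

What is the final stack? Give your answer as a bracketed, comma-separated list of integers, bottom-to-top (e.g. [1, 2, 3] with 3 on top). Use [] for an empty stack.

After 'push 2': [2]
After 'push 7': [2, 7]
After 'div': [0]
After 'push -6': [0, -6]
After 'push 15': [0, -6, 15]
After 'dup': [0, -6, 15, 15]
After 'lt': [0, -6, 0]
After 'dup': [0, -6, 0, 0]
After 'push 13': [0, -6, 0, 0, 13]
After 'lt': [0, -6, 0, 1]
After 'sub': [0, -6, -1]
After 'dup': [0, -6, -1, -1]

Answer: [0, -6, -1, -1]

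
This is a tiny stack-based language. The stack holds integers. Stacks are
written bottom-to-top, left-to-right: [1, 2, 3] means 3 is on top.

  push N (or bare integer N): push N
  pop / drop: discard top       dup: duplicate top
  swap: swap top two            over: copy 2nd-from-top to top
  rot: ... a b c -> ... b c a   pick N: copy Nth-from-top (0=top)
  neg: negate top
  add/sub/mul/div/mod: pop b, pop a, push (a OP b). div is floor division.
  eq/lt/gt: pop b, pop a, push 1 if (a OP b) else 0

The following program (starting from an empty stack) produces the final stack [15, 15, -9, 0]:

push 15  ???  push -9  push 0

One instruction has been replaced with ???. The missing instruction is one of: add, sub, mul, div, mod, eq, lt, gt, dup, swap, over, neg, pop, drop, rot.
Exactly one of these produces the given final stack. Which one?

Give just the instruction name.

Stack before ???: [15]
Stack after ???:  [15, 15]
The instruction that transforms [15] -> [15, 15] is: dup

Answer: dup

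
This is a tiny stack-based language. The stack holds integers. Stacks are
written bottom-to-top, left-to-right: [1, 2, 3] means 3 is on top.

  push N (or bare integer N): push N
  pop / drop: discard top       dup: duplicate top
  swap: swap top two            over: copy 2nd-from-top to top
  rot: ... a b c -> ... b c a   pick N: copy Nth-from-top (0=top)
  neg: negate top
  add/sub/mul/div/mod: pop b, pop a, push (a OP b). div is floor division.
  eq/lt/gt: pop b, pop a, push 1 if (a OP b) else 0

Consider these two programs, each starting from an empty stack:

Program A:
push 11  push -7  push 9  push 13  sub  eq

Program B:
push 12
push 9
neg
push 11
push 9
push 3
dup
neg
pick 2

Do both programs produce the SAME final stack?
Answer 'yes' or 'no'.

Answer: no

Derivation:
Program A trace:
  After 'push 11': [11]
  After 'push -7': [11, -7]
  After 'push 9': [11, -7, 9]
  After 'push 13': [11, -7, 9, 13]
  After 'sub': [11, -7, -4]
  After 'eq': [11, 0]
Program A final stack: [11, 0]

Program B trace:
  After 'push 12': [12]
  After 'push 9': [12, 9]
  After 'neg': [12, -9]
  After 'push 11': [12, -9, 11]
  After 'push 9': [12, -9, 11, 9]
  After 'push 3': [12, -9, 11, 9, 3]
  After 'dup': [12, -9, 11, 9, 3, 3]
  After 'neg': [12, -9, 11, 9, 3, -3]
  After 'pick 2': [12, -9, 11, 9, 3, -3, 9]
Program B final stack: [12, -9, 11, 9, 3, -3, 9]
Same: no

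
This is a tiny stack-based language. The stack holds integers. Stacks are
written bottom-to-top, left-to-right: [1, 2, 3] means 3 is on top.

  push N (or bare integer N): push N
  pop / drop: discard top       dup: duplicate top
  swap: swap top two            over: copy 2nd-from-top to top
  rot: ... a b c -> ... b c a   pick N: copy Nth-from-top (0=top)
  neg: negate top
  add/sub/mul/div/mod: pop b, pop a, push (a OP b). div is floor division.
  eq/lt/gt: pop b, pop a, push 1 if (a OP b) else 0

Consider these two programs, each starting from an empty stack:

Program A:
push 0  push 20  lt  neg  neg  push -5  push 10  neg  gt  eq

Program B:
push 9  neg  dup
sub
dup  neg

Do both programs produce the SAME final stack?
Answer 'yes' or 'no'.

Answer: no

Derivation:
Program A trace:
  After 'push 0': [0]
  After 'push 20': [0, 20]
  After 'lt': [1]
  After 'neg': [-1]
  After 'neg': [1]
  After 'push -5': [1, -5]
  After 'push 10': [1, -5, 10]
  After 'neg': [1, -5, -10]
  After 'gt': [1, 1]
  After 'eq': [1]
Program A final stack: [1]

Program B trace:
  After 'push 9': [9]
  After 'neg': [-9]
  After 'dup': [-9, -9]
  After 'sub': [0]
  After 'dup': [0, 0]
  After 'neg': [0, 0]
Program B final stack: [0, 0]
Same: no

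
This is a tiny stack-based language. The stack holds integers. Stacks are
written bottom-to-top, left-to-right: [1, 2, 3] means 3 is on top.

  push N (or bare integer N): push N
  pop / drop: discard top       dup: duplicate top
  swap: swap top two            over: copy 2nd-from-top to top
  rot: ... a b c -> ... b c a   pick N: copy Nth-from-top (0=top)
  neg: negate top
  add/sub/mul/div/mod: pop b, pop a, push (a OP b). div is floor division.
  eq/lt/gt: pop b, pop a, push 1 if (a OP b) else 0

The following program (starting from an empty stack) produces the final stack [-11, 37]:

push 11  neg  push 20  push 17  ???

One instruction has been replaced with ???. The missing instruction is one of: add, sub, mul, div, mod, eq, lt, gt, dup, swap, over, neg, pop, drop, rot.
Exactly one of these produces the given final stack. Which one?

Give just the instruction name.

Answer: add

Derivation:
Stack before ???: [-11, 20, 17]
Stack after ???:  [-11, 37]
The instruction that transforms [-11, 20, 17] -> [-11, 37] is: add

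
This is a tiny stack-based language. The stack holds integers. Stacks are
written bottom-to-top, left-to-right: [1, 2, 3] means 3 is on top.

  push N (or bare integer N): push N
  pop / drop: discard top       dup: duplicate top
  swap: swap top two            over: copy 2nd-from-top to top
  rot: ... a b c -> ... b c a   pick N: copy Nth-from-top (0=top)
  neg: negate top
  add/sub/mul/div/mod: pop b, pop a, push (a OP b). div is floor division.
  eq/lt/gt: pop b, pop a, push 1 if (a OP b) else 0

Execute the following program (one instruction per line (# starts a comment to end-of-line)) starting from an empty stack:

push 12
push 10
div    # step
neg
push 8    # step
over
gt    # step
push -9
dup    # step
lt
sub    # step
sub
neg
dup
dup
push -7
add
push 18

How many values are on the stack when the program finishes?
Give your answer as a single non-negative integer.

After 'push 12': stack = [12] (depth 1)
After 'push 10': stack = [12, 10] (depth 2)
After 'div': stack = [1] (depth 1)
After 'neg': stack = [-1] (depth 1)
After 'push 8': stack = [-1, 8] (depth 2)
After 'over': stack = [-1, 8, -1] (depth 3)
After 'gt': stack = [-1, 1] (depth 2)
After 'push -9': stack = [-1, 1, -9] (depth 3)
After 'dup': stack = [-1, 1, -9, -9] (depth 4)
After 'lt': stack = [-1, 1, 0] (depth 3)
After 'sub': stack = [-1, 1] (depth 2)
After 'sub': stack = [-2] (depth 1)
After 'neg': stack = [2] (depth 1)
After 'dup': stack = [2, 2] (depth 2)
After 'dup': stack = [2, 2, 2] (depth 3)
After 'push -7': stack = [2, 2, 2, -7] (depth 4)
After 'add': stack = [2, 2, -5] (depth 3)
After 'push 18': stack = [2, 2, -5, 18] (depth 4)

Answer: 4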